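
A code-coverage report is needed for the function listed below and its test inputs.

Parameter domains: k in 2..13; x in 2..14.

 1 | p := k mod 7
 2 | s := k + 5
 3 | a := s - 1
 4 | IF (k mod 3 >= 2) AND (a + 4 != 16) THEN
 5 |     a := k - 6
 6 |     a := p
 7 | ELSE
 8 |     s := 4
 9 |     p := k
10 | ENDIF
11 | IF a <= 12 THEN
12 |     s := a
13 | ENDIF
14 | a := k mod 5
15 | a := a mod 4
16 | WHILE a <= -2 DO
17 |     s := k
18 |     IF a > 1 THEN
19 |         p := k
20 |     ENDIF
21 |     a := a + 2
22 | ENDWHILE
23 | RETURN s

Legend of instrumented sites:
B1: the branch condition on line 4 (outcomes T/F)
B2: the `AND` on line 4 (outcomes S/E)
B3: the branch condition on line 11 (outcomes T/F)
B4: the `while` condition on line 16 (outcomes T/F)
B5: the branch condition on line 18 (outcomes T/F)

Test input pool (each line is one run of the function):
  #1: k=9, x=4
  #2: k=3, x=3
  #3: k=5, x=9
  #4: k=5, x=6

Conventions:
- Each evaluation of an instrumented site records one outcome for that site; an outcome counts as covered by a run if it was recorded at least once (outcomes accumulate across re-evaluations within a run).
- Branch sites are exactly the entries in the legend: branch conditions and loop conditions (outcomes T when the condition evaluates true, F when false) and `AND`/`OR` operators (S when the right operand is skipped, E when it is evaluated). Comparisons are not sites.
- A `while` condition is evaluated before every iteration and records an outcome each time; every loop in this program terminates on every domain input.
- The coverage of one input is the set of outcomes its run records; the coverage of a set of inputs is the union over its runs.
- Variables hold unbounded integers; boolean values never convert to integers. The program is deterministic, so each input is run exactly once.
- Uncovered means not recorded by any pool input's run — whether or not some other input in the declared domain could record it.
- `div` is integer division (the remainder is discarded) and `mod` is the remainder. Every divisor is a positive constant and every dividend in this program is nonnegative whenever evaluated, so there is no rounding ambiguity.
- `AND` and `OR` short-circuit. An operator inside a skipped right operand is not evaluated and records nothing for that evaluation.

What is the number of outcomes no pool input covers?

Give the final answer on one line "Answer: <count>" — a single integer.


run #1 (k=9, x=4) records B1=F, B2=S, B3=F, B4=F
run #2 (k=3, x=3) records B1=F, B2=S, B3=T, B4=F
run #3 (k=5, x=9) records B1=T, B2=E, B3=T, B4=F
run #4 (k=5, x=6) records B1=T, B2=E, B3=T, B4=F
union over the pool: B1=T, B1=F, B2=S, B2=E, B3=T, B3=F, B4=F
uncovered (3 of 10): B4=T, B5=T, B5=F
Answer: 3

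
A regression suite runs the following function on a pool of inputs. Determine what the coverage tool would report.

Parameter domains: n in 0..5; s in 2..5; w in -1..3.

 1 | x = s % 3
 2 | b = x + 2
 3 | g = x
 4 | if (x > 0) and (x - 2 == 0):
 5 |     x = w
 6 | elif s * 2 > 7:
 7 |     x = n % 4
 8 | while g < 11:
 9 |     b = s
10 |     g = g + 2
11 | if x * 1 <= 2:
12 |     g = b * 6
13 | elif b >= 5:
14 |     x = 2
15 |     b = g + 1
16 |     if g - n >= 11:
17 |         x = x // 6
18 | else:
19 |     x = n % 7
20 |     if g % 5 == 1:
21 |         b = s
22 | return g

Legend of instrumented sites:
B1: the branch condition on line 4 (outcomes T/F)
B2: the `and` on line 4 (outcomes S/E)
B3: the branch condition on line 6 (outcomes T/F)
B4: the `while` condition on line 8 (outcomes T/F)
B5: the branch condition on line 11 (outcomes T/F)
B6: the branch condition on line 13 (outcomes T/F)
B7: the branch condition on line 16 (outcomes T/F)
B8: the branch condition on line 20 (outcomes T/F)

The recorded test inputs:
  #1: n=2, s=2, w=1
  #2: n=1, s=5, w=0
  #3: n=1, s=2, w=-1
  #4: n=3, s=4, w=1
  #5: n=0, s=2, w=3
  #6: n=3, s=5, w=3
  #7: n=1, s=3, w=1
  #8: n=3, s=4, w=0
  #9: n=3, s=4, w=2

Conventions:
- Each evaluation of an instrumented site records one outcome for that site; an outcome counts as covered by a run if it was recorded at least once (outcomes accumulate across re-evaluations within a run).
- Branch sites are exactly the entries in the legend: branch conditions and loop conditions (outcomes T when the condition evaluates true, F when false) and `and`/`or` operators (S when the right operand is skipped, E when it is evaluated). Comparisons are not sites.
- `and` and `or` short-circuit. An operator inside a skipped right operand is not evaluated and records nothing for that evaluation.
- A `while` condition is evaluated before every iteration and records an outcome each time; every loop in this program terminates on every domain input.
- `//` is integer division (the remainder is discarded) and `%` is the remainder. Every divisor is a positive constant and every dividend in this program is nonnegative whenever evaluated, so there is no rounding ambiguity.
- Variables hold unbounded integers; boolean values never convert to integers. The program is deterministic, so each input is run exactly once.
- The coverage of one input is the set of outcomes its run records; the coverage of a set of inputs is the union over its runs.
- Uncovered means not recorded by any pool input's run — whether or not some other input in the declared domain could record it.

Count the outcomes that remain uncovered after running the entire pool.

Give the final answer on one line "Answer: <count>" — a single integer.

#1 (n=2, s=2, w=1) -> B2->E, B1->T, B4->T, B4->T, B4->T, B4->T, B4->T, B4->F, B5->T; covered: B1=T, B2=E, B4=T, B4=F, B5=T
#2 (n=1, s=5, w=0) -> B2->E, B1->T, B4->T, B4->T, B4->T, B4->T, B4->T, B4->F, B5->T; covered: B1=T, B2=E, B4=T, B4=F, B5=T
#3 (n=1, s=2, w=-1) -> B2->E, B1->T, B4->T, B4->T, B4->T, B4->T, B4->T, B4->F, B5->T; covered: B1=T, B2=E, B4=T, B4=F, B5=T
#4 (n=3, s=4, w=1) -> B2->E, B1->F, B3->T, B4->T, B4->T, B4->T, B4->T, B4->T, B4->F, B5->F, B6->F, B8->T; covered: B1=F, B2=E, B3=T, B4=T, B4=F, B5=F, B6=F, B8=T
#5 (n=0, s=2, w=3) -> B2->E, B1->T, B4->T, B4->T, B4->T, B4->T, B4->T, B4->F, B5->F, B6->F, B8->F; covered: B1=T, B2=E, B4=T, B4=F, B5=F, B6=F, B8=F
#6 (n=3, s=5, w=3) -> B2->E, B1->T, B4->T, B4->T, B4->T, B4->T, B4->T, B4->F, B5->F, B6->T, B7->F; covered: B1=T, B2=E, B4=T, B4=F, B5=F, B6=T, B7=F
#7 (n=1, s=3, w=1) -> B2->S, B1->F, B3->F, B4->T, B4->T, B4->T, B4->T, B4->T, B4->T, B4->F, B5->T; covered: B1=F, B2=S, B3=F, B4=T, B4=F, B5=T
#8 (n=3, s=4, w=0) -> B2->E, B1->F, B3->T, B4->T, B4->T, B4->T, B4->T, B4->T, B4->F, B5->F, B6->F, B8->T; covered: B1=F, B2=E, B3=T, B4=T, B4=F, B5=F, B6=F, B8=T
#9 (n=3, s=4, w=2) -> B2->E, B1->F, B3->T, B4->T, B4->T, B4->T, B4->T, B4->T, B4->F, B5->F, B6->F, B8->T; covered: B1=F, B2=E, B3=T, B4=T, B4=F, B5=F, B6=F, B8=T
union over the pool: B1=T, B1=F, B2=S, B2=E, B3=T, B3=F, B4=T, B4=F, B5=T, B5=F, B6=T, B6=F, B7=F, B8=T, B8=F
uncovered (1 of 16): B7=T

Answer: 1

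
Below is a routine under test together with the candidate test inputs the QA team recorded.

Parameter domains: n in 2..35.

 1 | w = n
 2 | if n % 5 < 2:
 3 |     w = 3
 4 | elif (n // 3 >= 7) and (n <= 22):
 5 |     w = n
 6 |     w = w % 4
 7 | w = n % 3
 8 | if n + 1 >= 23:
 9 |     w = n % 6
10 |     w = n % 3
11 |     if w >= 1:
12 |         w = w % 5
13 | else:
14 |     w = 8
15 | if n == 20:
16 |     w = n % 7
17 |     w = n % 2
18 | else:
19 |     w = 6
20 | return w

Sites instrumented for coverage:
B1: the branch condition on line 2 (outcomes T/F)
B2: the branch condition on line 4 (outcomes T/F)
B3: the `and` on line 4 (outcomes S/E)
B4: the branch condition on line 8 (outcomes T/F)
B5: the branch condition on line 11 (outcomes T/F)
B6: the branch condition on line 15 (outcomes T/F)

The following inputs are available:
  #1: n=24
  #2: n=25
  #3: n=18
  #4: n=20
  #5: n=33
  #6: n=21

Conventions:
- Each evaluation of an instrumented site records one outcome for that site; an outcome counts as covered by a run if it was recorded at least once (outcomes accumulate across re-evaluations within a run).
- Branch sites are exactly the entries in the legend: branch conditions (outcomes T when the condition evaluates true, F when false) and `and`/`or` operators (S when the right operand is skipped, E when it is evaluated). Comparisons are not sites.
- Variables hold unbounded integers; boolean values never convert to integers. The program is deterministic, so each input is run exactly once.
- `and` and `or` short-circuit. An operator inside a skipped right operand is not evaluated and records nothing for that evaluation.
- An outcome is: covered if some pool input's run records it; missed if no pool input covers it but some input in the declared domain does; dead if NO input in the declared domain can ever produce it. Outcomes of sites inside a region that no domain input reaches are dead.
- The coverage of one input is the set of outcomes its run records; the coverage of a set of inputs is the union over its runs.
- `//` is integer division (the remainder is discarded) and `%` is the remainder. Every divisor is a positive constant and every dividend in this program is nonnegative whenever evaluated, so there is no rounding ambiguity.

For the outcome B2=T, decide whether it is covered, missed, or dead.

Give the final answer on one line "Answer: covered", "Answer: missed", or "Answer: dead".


no pool input records B2=T
but domain input (n=22) does record it -> reachable, so missed
Answer: missed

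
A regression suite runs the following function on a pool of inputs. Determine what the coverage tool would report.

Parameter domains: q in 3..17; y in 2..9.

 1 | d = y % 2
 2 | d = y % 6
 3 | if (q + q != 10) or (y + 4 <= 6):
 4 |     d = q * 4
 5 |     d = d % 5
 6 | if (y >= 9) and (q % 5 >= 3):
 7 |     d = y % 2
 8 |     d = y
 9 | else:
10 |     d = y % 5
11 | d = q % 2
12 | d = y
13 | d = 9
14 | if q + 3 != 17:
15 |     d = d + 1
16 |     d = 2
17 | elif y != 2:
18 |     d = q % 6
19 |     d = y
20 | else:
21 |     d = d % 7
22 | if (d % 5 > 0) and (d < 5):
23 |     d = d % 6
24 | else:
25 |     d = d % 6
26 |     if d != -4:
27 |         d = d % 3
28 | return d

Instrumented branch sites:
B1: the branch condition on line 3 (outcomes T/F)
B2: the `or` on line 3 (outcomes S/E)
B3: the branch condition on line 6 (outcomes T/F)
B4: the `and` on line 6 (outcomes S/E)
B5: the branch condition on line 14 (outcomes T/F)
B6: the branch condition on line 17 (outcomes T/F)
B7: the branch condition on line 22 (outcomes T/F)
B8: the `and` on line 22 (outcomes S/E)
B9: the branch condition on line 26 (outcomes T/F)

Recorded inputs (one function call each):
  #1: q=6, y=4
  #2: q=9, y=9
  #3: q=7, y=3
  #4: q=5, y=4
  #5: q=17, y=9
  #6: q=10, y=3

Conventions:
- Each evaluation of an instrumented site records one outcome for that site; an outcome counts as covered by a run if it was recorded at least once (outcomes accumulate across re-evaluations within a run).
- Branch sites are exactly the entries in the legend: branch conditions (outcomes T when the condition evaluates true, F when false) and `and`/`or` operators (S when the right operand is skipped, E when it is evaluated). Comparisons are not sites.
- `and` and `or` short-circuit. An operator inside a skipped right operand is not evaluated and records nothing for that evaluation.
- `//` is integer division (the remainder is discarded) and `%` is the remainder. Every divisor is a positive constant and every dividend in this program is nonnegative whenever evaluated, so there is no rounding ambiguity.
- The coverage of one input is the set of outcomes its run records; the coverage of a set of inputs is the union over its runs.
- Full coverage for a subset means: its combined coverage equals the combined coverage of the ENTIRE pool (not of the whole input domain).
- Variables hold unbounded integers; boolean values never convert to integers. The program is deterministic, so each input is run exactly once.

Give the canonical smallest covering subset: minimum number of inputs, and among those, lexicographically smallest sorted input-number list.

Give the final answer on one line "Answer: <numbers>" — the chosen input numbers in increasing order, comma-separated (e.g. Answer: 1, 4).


#1 (q=6, y=4) -> B2->S, B1->T, B4->S, B3->F, B5->T, B8->E, B7->T; covered: B1=T, B2=S, B3=F, B4=S, B5=T, B7=T, B8=E
#2 (q=9, y=9) -> B2->S, B1->T, B4->E, B3->T, B5->T, B8->E, B7->T; covered: B1=T, B2=S, B3=T, B4=E, B5=T, B7=T, B8=E
#3 (q=7, y=3) -> B2->S, B1->T, B4->S, B3->F, B5->T, B8->E, B7->T; covered: B1=T, B2=S, B3=F, B4=S, B5=T, B7=T, B8=E
#4 (q=5, y=4) -> B2->E, B1->F, B4->S, B3->F, B5->T, B8->E, B7->T; covered: B1=F, B2=E, B3=F, B4=S, B5=T, B7=T, B8=E
#5 (q=17, y=9) -> B2->S, B1->T, B4->E, B3->F, B5->T, B8->E, B7->T; covered: B1=T, B2=S, B3=F, B4=E, B5=T, B7=T, B8=E
#6 (q=10, y=3) -> B2->S, B1->T, B4->S, B3->F, B5->T, B8->E, B7->T; covered: B1=T, B2=S, B3=F, B4=S, B5=T, B7=T, B8=E
the full pool covers 11 outcomes: B1=T, B1=F, B2=S, B2=E, B3=T, B3=F, B4=S, B4=E, B5=T, B7=T, B8=E
checked all size-1 subsets: none covers 11 outcomes (max 7/11)
at size 2, {2, 4} reaches all 11 outcomes; every lexicographically earlier size-2 subset fails
Answer: 2, 4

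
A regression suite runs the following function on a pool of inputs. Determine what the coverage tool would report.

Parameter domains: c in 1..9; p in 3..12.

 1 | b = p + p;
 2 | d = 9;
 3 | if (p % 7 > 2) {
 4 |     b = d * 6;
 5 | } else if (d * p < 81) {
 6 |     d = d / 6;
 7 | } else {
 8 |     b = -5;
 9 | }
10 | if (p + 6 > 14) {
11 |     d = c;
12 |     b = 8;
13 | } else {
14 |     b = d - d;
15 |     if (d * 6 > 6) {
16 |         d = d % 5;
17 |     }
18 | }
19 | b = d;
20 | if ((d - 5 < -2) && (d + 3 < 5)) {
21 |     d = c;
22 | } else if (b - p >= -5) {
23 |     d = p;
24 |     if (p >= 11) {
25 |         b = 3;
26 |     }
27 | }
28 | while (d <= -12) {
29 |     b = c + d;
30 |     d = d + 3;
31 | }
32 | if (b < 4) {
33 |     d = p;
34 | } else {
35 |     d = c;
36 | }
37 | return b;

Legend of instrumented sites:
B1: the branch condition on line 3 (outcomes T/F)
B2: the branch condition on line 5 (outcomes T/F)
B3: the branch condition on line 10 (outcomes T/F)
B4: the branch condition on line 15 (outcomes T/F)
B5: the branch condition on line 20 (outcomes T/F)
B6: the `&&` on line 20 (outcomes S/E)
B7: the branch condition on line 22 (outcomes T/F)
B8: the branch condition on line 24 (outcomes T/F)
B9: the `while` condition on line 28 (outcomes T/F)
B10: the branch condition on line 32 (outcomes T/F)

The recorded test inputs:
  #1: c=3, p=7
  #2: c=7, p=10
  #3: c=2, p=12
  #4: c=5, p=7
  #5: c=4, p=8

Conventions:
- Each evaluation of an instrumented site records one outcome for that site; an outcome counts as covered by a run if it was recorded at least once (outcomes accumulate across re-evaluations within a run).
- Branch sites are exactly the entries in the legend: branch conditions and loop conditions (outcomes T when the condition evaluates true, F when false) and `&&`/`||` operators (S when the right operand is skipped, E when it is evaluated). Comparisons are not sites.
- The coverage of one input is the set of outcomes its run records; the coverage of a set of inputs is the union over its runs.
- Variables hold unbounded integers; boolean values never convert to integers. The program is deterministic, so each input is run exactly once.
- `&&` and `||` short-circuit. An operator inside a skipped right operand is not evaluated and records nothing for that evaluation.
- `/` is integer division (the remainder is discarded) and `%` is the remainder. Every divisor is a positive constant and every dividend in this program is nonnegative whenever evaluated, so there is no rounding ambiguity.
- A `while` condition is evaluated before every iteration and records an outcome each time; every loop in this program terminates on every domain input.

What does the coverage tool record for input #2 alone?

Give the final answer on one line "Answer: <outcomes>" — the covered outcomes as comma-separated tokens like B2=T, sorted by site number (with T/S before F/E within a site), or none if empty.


Simulating input #2 (c=7, p=10) step by step:
  B1->T, B3->T, B6->S, B5->F, B7->T, B8->F, B9->F, B10->F
distinct outcomes covered: B1=T, B3=T, B5=F, B6=S, B7=T, B8=F, B9=F, B10=F
Answer: B1=T, B3=T, B5=F, B6=S, B7=T, B8=F, B9=F, B10=F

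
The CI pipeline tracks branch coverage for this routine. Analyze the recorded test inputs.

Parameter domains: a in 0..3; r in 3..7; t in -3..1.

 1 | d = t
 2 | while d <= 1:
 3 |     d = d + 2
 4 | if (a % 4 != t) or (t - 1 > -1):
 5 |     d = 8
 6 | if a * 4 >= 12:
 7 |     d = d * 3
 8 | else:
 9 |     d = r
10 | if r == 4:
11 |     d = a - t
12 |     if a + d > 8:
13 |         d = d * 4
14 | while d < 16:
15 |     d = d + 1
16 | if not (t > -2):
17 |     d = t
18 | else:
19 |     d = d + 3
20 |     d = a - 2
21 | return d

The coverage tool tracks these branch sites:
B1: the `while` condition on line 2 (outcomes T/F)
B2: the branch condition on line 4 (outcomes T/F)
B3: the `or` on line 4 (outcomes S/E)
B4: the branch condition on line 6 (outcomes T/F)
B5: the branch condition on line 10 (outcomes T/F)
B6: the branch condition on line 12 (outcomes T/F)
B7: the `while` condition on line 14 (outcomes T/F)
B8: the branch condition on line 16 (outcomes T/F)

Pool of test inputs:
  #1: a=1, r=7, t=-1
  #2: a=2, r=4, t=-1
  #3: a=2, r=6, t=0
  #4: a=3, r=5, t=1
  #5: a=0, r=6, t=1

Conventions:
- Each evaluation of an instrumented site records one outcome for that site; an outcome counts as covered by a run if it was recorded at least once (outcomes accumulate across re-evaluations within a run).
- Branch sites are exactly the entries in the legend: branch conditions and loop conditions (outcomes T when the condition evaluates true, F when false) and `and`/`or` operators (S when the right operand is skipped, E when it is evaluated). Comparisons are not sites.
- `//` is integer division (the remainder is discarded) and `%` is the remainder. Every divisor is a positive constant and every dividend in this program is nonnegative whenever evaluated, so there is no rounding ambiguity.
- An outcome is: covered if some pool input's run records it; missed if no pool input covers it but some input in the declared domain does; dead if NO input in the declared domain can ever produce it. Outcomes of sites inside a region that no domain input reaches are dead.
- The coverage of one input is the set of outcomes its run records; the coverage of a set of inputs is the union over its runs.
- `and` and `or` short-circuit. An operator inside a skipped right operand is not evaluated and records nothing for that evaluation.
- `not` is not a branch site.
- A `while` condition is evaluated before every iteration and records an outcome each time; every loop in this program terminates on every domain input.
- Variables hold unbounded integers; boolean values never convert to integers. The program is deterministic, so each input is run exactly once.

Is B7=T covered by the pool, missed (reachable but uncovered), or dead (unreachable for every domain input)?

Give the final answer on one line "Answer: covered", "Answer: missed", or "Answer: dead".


B7=T is recorded by pool input(s) 1, 2, 3, 5 -> covered
Answer: covered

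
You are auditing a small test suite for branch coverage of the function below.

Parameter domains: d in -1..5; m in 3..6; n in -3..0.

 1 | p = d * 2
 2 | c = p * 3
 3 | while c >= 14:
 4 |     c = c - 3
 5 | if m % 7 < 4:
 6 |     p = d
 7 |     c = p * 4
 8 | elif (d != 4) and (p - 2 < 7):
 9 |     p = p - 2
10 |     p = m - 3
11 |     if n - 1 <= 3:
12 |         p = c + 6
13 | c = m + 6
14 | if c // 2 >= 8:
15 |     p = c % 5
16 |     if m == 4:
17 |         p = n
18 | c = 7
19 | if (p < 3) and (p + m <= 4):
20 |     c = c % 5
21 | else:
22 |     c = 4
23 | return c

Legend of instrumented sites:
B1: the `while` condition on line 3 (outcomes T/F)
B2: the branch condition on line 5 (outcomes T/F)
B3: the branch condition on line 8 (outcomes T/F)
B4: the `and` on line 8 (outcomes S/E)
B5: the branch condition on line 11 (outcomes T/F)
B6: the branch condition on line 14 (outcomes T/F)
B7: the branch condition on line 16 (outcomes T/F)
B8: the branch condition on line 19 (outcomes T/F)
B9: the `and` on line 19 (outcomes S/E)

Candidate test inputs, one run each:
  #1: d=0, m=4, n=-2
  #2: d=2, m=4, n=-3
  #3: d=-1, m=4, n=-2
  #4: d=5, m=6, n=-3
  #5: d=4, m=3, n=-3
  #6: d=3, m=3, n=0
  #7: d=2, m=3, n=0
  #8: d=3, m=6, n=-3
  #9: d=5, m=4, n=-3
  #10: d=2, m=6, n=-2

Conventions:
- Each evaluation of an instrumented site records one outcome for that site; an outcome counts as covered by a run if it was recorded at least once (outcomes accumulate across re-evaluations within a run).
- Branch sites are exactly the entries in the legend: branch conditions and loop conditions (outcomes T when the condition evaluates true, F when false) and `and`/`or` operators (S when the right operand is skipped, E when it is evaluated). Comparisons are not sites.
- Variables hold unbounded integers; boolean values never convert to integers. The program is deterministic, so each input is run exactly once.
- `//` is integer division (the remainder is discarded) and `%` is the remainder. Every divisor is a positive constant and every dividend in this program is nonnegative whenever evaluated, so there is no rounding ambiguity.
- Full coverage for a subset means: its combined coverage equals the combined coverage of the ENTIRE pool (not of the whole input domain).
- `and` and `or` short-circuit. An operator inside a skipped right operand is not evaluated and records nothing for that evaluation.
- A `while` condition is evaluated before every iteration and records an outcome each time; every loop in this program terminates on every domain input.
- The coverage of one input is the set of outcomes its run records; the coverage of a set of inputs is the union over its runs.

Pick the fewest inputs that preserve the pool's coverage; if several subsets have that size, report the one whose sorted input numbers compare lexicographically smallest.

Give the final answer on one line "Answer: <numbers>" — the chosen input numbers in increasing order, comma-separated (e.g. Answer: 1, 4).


#1 (d=0, m=4, n=-2) -> covered: B1=F, B2=F, B3=T, B4=E, B5=T, B6=F, B8=F, B9=S
#2 (d=2, m=4, n=-3) -> covered: B1=F, B2=F, B3=T, B4=E, B5=T, B6=F, B8=F, B9=S
#3 (d=-1, m=4, n=-2) -> covered: B1=F, B2=F, B3=T, B4=E, B5=T, B6=F, B8=T, B9=E
#4 (d=5, m=6, n=-3) -> covered: B1=T, B1=F, B2=F, B3=F, B4=E, B6=F, B8=F, B9=S
#5 (d=4, m=3, n=-3) -> covered: B1=T, B1=F, B2=T, B6=F, B8=F, B9=S
#6 (d=3, m=3, n=0) -> covered: B1=T, B1=F, B2=T, B6=F, B8=F, B9=S
#7 (d=2, m=3, n=0) -> covered: B1=F, B2=T, B6=F, B8=F, B9=E
#8 (d=3, m=6, n=-3) -> covered: B1=T, B1=F, B2=F, B3=T, B4=E, B5=T, B6=F, B8=F, B9=S
#9 (d=5, m=4, n=-3) -> covered: B1=T, B1=F, B2=F, B3=F, B4=E, B6=F, B8=F, B9=S
#10 (d=2, m=6, n=-2) -> covered: B1=F, B2=F, B3=T, B4=E, B5=T, B6=F, B8=F, B9=S
the full pool covers 13 outcomes: B1=T, B1=F, B2=T, B2=F, B3=T, B3=F, B4=E, B5=T, B6=F, B8=T, B8=F, B9=S, B9=E
size 1 is not enough: best union over all size-1 subsets is 9/13
size 2 is not enough: best union over all size-2 subsets is 12/13
at size 3, {3, 4, 5} reaches all 13 outcomes; every lexicographically earlier size-3 subset fails
Answer: 3, 4, 5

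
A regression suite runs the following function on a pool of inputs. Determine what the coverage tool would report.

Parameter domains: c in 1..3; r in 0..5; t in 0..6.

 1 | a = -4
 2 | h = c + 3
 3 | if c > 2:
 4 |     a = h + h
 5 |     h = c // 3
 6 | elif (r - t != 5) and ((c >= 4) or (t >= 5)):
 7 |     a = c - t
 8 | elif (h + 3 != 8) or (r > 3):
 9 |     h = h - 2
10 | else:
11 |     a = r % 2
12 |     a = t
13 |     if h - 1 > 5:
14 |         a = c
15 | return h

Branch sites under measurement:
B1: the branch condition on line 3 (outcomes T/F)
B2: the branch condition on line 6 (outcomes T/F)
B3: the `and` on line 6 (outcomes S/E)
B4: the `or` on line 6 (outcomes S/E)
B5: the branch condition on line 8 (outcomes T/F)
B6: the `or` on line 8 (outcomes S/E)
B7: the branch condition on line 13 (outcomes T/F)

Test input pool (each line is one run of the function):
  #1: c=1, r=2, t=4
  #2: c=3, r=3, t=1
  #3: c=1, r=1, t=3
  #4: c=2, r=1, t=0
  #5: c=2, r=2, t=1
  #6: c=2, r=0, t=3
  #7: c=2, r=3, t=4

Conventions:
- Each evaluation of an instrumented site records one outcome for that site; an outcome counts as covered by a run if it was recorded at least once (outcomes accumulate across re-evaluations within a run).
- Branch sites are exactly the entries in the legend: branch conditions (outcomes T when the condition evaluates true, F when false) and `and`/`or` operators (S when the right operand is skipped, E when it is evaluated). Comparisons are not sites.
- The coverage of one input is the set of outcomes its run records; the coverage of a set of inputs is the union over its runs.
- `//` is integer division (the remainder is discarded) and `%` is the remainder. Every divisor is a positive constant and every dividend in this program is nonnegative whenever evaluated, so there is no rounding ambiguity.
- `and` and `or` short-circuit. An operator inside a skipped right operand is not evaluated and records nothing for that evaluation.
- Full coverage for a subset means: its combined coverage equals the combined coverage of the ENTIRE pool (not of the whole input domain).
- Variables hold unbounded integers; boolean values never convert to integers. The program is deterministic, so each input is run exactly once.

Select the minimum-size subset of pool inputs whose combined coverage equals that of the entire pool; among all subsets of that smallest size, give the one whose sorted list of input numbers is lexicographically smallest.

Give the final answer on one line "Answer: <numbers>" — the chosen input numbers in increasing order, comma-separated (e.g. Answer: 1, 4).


run #1 (c=1, r=2, t=4) runs B1->F, B3->E, B4->E, B2->F, B6->S, B5->T; records B1=F, B2=F, B3=E, B4=E, B5=T, B6=S
run #2 (c=3, r=3, t=1) runs B1->T; records B1=T
run #3 (c=1, r=1, t=3) runs B1->F, B3->E, B4->E, B2->F, B6->S, B5->T; records B1=F, B2=F, B3=E, B4=E, B5=T, B6=S
run #4 (c=2, r=1, t=0) runs B1->F, B3->E, B4->E, B2->F, B6->E, B5->F, B7->F; records B1=F, B2=F, B3=E, B4=E, B5=F, B6=E, B7=F
run #5 (c=2, r=2, t=1) runs B1->F, B3->E, B4->E, B2->F, B6->E, B5->F, B7->F; records B1=F, B2=F, B3=E, B4=E, B5=F, B6=E, B7=F
run #6 (c=2, r=0, t=3) runs B1->F, B3->E, B4->E, B2->F, B6->E, B5->F, B7->F; records B1=F, B2=F, B3=E, B4=E, B5=F, B6=E, B7=F
run #7 (c=2, r=3, t=4) runs B1->F, B3->E, B4->E, B2->F, B6->E, B5->F, B7->F; records B1=F, B2=F, B3=E, B4=E, B5=F, B6=E, B7=F
the full pool covers 10 outcomes: B1=T, B1=F, B2=F, B3=E, B4=E, B5=T, B5=F, B6=S, B6=E, B7=F
checked all size-1 subsets: none covers 10 outcomes (max 7/10)
checked all size-2 subsets: none covers 10 outcomes (max 9/10)
at size 3, {1, 2, 4} reaches all 10 outcomes; every lexicographically earlier size-3 subset fails
Answer: 1, 2, 4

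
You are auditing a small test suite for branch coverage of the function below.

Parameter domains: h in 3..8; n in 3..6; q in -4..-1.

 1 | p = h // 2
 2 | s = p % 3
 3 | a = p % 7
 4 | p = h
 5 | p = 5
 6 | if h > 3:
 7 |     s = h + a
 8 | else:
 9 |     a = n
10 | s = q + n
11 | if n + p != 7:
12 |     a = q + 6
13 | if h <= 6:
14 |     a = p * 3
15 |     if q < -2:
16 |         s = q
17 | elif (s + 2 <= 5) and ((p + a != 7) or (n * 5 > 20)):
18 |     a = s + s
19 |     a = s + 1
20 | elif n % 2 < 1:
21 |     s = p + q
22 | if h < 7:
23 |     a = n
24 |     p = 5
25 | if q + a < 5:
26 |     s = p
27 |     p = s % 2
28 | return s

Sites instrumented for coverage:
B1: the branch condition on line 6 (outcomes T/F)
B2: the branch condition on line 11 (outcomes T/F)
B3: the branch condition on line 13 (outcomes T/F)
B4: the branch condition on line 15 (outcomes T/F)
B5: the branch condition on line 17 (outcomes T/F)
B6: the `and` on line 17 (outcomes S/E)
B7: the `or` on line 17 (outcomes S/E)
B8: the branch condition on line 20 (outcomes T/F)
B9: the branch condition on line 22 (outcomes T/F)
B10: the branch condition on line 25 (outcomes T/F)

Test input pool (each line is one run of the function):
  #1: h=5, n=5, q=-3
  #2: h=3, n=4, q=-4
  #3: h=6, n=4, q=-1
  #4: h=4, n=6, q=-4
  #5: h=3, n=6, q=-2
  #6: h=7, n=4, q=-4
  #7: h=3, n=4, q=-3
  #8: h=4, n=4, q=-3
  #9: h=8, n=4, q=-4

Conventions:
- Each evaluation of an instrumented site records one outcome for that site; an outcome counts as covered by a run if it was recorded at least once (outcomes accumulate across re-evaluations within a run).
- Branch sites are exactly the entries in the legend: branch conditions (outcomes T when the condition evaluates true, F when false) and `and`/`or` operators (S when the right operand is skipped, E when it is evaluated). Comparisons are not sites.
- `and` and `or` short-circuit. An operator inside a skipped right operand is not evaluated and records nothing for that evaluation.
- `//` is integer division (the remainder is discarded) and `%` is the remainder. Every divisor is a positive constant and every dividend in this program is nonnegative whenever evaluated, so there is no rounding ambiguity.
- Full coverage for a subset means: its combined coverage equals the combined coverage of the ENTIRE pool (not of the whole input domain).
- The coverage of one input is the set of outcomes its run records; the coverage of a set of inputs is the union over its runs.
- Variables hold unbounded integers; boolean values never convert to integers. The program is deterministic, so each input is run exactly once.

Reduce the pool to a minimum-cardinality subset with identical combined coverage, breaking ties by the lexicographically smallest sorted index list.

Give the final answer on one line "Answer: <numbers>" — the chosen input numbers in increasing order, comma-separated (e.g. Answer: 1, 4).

test 1 (h=5, n=5, q=-3) hits B1=T, B2=T, B3=T, B4=T, B9=T, B10=T
test 2 (h=3, n=4, q=-4) hits B1=F, B2=T, B3=T, B4=T, B9=T, B10=T
test 3 (h=6, n=4, q=-1) hits B1=T, B2=T, B3=T, B4=F, B9=T, B10=T
test 4 (h=4, n=6, q=-4) hits B1=T, B2=T, B3=T, B4=T, B9=T, B10=T
test 5 (h=3, n=6, q=-2) hits B1=F, B2=T, B3=T, B4=F, B9=T, B10=T
test 6 (h=7, n=4, q=-4) hits B1=T, B2=T, B3=F, B5=F, B6=E, B7=E, B8=T, B9=F, B10=T
test 7 (h=3, n=4, q=-3) hits B1=F, B2=T, B3=T, B4=T, B9=T, B10=T
test 8 (h=4, n=4, q=-3) hits B1=T, B2=T, B3=T, B4=T, B9=T, B10=T
test 9 (h=8, n=4, q=-4) hits B1=T, B2=T, B3=F, B5=F, B6=E, B7=E, B8=T, B9=F, B10=T
together the pool reaches 14 outcomes: B1=T, B1=F, B2=T, B3=T, B3=F, B4=T, B4=F, B5=F, B6=E, B7=E, B8=T, B9=T, B9=F, B10=T
no size-1 subset reaches all 14 outcomes (best union: 9/14)
no size-2 subset reaches all 14 outcomes (best union: 13/14)
size 3: inputs {1, 5, 6} cover all 14 outcomes, and no lexicographically smaller subset of this size does

Answer: 1, 5, 6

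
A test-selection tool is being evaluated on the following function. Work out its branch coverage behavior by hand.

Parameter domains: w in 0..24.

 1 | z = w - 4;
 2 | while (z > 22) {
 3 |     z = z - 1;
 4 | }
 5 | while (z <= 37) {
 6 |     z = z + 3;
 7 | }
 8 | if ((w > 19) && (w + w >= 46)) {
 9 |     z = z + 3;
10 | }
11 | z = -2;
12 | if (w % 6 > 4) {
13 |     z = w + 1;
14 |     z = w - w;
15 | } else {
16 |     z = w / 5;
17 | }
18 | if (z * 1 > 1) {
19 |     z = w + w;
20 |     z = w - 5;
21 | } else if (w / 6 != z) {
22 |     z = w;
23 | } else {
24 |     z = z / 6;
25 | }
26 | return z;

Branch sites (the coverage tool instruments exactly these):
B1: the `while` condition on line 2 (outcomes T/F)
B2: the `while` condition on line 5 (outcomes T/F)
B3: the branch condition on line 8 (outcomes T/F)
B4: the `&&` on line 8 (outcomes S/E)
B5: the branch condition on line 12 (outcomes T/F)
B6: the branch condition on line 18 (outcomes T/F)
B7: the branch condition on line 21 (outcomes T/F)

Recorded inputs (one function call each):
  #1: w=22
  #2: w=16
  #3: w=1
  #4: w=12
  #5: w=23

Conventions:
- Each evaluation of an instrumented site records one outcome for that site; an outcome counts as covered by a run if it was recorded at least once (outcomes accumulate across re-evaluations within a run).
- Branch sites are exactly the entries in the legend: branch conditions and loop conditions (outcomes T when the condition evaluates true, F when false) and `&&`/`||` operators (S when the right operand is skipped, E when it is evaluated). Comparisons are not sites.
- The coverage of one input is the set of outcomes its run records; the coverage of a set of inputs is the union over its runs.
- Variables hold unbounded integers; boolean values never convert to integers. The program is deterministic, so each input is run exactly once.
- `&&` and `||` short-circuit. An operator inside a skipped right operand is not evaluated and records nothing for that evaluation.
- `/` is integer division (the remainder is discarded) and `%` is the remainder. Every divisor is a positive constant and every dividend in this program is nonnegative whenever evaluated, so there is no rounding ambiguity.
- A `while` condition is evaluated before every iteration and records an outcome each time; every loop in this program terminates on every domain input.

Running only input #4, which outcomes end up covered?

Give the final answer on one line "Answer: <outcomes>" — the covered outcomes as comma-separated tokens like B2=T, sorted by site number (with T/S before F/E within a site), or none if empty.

Tracing the run of input #4 (w=12):
  B1->F, B2->T, B2->T, B2->T, B2->T, B2->T, B2->T, B2->T, B2->T, B2->T
  B2->T, B2->F, B4->S, B3->F, B5->F, B6->T
deduplicating events, the covered set is: B1=F, B2=T, B2=F, B3=F, B4=S, B5=F, B6=T

Answer: B1=F, B2=T, B2=F, B3=F, B4=S, B5=F, B6=T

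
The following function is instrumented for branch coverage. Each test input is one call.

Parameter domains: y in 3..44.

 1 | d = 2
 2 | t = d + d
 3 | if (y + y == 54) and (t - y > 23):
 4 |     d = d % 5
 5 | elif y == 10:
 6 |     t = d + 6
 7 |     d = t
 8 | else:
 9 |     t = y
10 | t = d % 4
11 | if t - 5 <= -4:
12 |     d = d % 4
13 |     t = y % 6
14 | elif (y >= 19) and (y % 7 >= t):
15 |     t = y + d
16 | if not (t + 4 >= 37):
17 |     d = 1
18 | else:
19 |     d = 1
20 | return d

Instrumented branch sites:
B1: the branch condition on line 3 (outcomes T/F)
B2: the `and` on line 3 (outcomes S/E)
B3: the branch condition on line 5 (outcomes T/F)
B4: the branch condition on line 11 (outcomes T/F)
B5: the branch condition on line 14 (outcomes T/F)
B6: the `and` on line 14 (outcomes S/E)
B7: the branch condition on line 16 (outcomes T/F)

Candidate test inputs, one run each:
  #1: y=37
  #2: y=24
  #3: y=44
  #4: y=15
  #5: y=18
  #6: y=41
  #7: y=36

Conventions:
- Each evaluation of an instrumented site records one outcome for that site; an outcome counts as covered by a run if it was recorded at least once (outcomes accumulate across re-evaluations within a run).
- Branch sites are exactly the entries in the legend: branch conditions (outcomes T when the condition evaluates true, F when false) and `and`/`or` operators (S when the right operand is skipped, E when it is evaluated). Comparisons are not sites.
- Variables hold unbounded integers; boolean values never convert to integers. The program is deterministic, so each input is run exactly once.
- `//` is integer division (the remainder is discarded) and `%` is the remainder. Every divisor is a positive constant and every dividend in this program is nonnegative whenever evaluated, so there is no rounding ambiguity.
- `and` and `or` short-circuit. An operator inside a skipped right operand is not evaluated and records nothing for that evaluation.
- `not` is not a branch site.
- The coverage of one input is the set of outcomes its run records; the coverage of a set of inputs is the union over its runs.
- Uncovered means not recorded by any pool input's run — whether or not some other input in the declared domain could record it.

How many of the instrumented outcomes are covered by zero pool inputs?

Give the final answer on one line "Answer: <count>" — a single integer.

input #1 (y=37): events B2->S, B1->F, B3->F, B4->F, B6->E, B5->T, B7->F; covers B1=F, B2=S, B3=F, B4=F, B5=T, B6=E, B7=F
input #2 (y=24): events B2->S, B1->F, B3->F, B4->F, B6->E, B5->T, B7->T; covers B1=F, B2=S, B3=F, B4=F, B5=T, B6=E, B7=T
input #3 (y=44): events B2->S, B1->F, B3->F, B4->F, B6->E, B5->T, B7->F; covers B1=F, B2=S, B3=F, B4=F, B5=T, B6=E, B7=F
input #4 (y=15): events B2->S, B1->F, B3->F, B4->F, B6->S, B5->F, B7->T; covers B1=F, B2=S, B3=F, B4=F, B5=F, B6=S, B7=T
input #5 (y=18): events B2->S, B1->F, B3->F, B4->F, B6->S, B5->F, B7->T; covers B1=F, B2=S, B3=F, B4=F, B5=F, B6=S, B7=T
input #6 (y=41): events B2->S, B1->F, B3->F, B4->F, B6->E, B5->T, B7->F; covers B1=F, B2=S, B3=F, B4=F, B5=T, B6=E, B7=F
input #7 (y=36): events B2->S, B1->F, B3->F, B4->F, B6->E, B5->F, B7->T; covers B1=F, B2=S, B3=F, B4=F, B5=F, B6=E, B7=T
union over the pool: B1=F, B2=S, B3=F, B4=F, B5=T, B5=F, B6=S, B6=E, B7=T, B7=F
uncovered (4 of 14): B1=T, B2=E, B3=T, B4=T

Answer: 4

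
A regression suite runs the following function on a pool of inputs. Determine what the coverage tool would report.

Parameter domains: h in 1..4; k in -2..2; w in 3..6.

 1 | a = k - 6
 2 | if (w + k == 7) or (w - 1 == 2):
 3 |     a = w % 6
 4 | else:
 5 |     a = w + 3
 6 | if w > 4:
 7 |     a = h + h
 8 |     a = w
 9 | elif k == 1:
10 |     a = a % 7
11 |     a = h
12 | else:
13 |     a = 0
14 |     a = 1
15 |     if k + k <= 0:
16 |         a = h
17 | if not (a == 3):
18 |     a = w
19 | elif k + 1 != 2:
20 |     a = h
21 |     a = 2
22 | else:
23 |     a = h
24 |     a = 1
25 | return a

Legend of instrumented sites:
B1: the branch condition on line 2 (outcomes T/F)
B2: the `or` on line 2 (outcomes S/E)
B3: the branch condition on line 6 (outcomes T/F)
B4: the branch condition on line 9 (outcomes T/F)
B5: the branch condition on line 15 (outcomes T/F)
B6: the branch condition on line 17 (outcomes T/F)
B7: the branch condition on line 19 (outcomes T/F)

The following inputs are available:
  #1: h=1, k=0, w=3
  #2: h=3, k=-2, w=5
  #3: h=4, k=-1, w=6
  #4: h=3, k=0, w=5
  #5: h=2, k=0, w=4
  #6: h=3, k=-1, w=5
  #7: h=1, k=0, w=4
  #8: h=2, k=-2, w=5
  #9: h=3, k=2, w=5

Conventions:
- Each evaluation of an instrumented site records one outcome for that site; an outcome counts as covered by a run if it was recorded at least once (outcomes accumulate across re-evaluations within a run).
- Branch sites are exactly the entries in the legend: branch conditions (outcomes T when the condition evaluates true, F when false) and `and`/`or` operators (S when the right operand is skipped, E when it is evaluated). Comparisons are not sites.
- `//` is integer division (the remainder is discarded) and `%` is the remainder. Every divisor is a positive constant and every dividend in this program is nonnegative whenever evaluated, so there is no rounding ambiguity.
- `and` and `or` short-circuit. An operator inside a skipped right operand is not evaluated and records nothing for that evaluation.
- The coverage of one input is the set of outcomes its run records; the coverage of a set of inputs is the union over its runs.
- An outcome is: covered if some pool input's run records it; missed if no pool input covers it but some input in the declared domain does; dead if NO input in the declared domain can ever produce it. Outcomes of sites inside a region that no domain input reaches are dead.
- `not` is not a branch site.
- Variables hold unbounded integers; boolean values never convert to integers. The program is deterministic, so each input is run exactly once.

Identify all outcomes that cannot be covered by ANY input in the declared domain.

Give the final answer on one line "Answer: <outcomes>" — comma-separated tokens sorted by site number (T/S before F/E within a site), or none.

exhaustive pass over the 80-input domain:
  reachable outcomes have witnesses, e.g. B1=T (e.g. h=1, k=-2, w=3), B1=F (e.g. h=1, k=-2, w=4), B2=S (e.g. h=1, k=1, w=6), B2=E (e.g. h=1, k=-2, w=3)

Answer: none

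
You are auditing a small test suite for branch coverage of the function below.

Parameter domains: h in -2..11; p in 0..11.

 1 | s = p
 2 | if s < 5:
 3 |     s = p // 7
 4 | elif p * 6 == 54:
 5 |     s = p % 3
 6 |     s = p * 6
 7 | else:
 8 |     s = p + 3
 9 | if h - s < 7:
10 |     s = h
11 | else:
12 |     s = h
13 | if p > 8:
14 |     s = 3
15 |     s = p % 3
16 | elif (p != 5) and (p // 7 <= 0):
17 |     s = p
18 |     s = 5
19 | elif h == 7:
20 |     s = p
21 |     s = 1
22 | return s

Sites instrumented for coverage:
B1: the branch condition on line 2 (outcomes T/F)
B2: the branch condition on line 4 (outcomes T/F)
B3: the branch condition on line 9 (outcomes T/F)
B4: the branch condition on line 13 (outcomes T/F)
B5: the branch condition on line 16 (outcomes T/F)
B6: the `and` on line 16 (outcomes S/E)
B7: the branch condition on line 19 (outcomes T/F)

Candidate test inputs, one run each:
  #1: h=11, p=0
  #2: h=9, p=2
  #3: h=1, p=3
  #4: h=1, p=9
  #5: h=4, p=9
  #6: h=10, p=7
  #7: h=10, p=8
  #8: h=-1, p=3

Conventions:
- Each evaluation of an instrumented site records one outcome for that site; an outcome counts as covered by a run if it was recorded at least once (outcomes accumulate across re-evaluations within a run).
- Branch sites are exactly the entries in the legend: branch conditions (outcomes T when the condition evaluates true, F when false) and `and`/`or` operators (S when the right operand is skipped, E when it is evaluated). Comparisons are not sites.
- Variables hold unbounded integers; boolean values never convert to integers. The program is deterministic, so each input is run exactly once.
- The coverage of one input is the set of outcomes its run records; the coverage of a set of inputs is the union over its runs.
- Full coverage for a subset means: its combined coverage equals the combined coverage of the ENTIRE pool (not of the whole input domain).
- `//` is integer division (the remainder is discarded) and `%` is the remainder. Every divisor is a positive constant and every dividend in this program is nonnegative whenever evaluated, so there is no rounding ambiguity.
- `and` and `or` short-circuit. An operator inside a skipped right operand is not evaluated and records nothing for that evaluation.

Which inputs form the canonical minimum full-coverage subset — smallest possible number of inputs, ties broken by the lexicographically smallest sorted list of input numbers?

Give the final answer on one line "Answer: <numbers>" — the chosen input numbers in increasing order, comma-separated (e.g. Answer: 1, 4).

input #1, h=11, p=0: outcomes B1=T, B3=F, B4=F, B5=T, B6=E
input #2, h=9, p=2: outcomes B1=T, B3=F, B4=F, B5=T, B6=E
input #3, h=1, p=3: outcomes B1=T, B3=T, B4=F, B5=T, B6=E
input #4, h=1, p=9: outcomes B1=F, B2=T, B3=T, B4=T
input #5, h=4, p=9: outcomes B1=F, B2=T, B3=T, B4=T
input #6, h=10, p=7: outcomes B1=F, B2=F, B3=T, B4=F, B5=F, B6=E, B7=F
input #7, h=10, p=8: outcomes B1=F, B2=F, B3=T, B4=F, B5=F, B6=E, B7=F
input #8, h=-1, p=3: outcomes B1=T, B3=T, B4=F, B5=T, B6=E
together the pool reaches 12 outcomes: B1=T, B1=F, B2=T, B2=F, B3=T, B3=F, B4=T, B4=F, B5=T, B5=F, B6=E, B7=F
checked all size-1 subsets: none covers 12 outcomes (max 7/12)
checked all size-2 subsets: none covers 12 outcomes (max 10/12)
at size 3, {1, 4, 6} reaches all 12 outcomes; every lexicographically earlier size-3 subset fails

Answer: 1, 4, 6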